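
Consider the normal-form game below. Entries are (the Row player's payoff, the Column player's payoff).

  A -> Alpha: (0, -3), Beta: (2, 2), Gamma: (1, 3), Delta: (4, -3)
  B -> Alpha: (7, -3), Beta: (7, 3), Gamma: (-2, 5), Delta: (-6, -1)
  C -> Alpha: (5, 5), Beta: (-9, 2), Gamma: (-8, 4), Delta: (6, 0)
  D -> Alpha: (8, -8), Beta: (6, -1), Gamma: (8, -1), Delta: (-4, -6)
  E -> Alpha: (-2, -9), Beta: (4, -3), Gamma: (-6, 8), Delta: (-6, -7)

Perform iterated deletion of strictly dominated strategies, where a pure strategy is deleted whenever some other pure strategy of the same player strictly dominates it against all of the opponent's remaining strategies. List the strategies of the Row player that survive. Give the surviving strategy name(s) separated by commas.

The Row player's strategy E is strictly dominated by D (Alpha: 8>-2, Beta: 6>4, Gamma: 8>-6, Delta: -4>-6) and is removed.
Column Delta is eliminated: Beta beats it against every remaining row (A: 2>-3, B: 3>-1, C: 2>0, D: -1>-6).
The Row player's strategy A is strictly dominated by D (Alpha: 8>0, Beta: 6>2, Gamma: 8>1) and is removed.
Row C is eliminated: B beats it against every remaining column (Alpha: 7>5, Beta: 7>-9, Gamma: -2>-8).
Column Alpha is eliminated: Beta beats it against every remaining row (B: 3>-3, D: -1>-8).
Among the remaining strategies, none is strictly dominated by another pure strategy of the same player, so the elimination stops.
Surviving strategies — the Row player: {B, D}; the Column player: {Beta, Gamma}.

B, D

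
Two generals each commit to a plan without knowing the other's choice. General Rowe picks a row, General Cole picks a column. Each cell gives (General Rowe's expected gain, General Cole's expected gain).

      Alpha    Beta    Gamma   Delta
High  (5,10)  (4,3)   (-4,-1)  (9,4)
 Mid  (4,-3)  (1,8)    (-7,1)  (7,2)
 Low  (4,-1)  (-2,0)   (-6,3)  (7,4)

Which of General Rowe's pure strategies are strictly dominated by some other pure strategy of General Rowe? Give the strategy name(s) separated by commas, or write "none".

Nothing dominates High: Mid at Alpha (5>4); Low at Alpha (5>4).
High strictly dominates Mid — Alpha: 5>4, Beta: 4>1, Gamma: -4>-7, Delta: 9>7.
High strictly dominates Low — Alpha: 5>4, Beta: 4>-2, Gamma: -4>-6, Delta: 9>7.

Mid, Low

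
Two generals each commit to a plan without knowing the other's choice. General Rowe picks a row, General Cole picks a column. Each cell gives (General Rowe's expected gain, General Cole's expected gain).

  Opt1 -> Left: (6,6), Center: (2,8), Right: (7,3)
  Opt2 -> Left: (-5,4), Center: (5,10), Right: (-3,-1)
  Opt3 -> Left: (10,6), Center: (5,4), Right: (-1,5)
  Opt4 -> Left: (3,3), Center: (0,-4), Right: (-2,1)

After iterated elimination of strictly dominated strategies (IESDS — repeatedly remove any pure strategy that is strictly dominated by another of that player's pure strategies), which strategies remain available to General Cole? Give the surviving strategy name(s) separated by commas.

Row Opt4 is eliminated: Opt1 beats it against every remaining column (Left: 6>3, Center: 2>0, Right: 7>-2).
Column Right is eliminated: Left beats it against every remaining row (Opt1: 6>3, Opt2: 4>-1, Opt3: 6>5).
For General Rowe, Opt3 strictly dominates Opt1 on the remaining columns (Left: 10>6, Center: 5>2); eliminate Opt1.
Among the remaining strategies, none is strictly dominated by another pure strategy of the same player, so the elimination stops.
Surviving strategies — General Rowe: {Opt2, Opt3}; General Cole: {Left, Center}.

Left, Center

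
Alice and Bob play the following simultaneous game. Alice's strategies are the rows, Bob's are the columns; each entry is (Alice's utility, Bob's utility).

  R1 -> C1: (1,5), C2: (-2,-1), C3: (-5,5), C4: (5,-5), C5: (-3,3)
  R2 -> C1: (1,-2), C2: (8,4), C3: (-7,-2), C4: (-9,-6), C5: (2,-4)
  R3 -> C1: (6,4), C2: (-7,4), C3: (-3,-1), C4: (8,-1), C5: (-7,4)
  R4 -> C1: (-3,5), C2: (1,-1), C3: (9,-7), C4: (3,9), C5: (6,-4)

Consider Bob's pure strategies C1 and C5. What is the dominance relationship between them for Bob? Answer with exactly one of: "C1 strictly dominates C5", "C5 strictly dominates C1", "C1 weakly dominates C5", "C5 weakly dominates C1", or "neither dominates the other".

C1's payoffs vs C5's, by Alice's action — R1: 5>3, R2: -2>-4, R3: 4=4, R4: 5>-4.
C1 is at least as good everywhere and strictly better somewhere (tied only at R3), so C1 weakly but not strictly dominates C5.

C1 weakly dominates C5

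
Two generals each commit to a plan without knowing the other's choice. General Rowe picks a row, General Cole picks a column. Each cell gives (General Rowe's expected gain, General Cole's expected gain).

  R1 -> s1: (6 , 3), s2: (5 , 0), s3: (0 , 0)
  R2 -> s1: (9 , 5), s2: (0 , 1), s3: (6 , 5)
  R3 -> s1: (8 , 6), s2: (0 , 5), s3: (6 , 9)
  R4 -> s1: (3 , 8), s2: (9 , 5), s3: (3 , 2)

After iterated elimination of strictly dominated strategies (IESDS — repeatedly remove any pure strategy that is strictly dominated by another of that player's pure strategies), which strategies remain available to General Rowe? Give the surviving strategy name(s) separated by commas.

R2, R3

General Cole's strategy s2 is strictly dominated by s1 (R1: 3>0, R2: 5>1, R3: 6>5, R4: 8>5) and is removed.
Row R1 is eliminated: R2 beats it against every remaining column (s1: 9>6, s3: 6>0).
General Rowe's strategy R4 is strictly dominated by R2 (s1: 9>3, s3: 6>3) and is removed.
Among the remaining strategies, none is strictly dominated by another pure strategy of the same player, so the elimination stops.
Surviving strategies — General Rowe: {R2, R3}; General Cole: {s1, s3}.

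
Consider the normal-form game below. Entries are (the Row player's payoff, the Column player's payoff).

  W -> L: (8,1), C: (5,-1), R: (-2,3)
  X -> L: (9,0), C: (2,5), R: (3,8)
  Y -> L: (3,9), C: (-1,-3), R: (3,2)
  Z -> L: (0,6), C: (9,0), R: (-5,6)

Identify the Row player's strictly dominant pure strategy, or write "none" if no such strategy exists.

W fails to dominate X at L (8<9).
X fails to dominate W at C (2<5).
Y fails to dominate W at L (3<8).
Z fails to dominate W at L (0<8).
No single strategy dominates all the others.

none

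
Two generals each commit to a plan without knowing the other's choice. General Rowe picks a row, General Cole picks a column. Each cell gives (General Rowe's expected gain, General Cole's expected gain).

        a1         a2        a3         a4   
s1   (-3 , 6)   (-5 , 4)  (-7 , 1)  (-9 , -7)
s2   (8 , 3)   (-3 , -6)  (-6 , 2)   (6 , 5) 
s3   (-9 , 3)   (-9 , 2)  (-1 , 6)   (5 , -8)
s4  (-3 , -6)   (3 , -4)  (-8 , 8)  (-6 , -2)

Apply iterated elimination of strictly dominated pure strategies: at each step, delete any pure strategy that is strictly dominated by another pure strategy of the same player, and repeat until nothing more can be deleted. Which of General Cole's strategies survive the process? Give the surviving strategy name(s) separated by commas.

a1, a3, a4

Row s1 is eliminated: s2 beats it against every remaining column (a1: 8>-3, a2: -3>-5, a3: -6>-7, a4: 6>-9).
General Cole's strategy a2 is strictly dominated by a3 (s2: 2>-6, s3: 6>2, s4: 8>-4) and is removed.
General Rowe's strategy s4 is strictly dominated by s2 (a1: 8>-3, a3: -6>-8, a4: 6>-6) and is removed.
Among the remaining strategies, none is strictly dominated by another pure strategy of the same player, so the elimination stops.
Surviving strategies — General Rowe: {s2, s3}; General Cole: {a1, a3, a4}.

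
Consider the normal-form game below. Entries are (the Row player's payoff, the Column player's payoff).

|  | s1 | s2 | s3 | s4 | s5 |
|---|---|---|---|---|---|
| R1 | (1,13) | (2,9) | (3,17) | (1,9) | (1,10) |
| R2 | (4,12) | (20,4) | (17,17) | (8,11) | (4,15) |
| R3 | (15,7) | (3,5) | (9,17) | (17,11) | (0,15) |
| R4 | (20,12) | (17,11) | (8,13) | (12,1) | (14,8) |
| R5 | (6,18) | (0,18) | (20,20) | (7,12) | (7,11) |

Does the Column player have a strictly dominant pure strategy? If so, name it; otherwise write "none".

s3 vs s1: R1: 17>13, R2: 17>12, R3: 17>7, R4: 13>12, R5: 20>18.
s3 vs s2: R1: 17>9, R2: 17>4, R3: 17>5, R4: 13>11, R5: 20>18.
s3 vs s4: R1: 17>9, R2: 17>11, R3: 17>11, R4: 13>1, R5: 20>12.
s3 vs s5: R1: 17>10, R2: 17>15, R3: 17>15, R4: 13>8, R5: 20>11.
s3 strictly beats every other strategy against every opponent action, so it is strictly dominant.

s3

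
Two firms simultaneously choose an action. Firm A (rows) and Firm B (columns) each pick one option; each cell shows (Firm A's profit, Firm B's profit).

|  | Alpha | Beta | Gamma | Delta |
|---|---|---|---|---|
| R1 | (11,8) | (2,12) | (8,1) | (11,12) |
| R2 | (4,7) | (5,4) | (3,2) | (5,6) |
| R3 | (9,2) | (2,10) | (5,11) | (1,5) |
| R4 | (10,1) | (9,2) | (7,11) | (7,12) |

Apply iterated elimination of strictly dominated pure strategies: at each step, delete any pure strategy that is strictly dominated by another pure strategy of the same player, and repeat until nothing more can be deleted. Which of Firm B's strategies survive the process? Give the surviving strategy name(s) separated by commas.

Firm A's strategy R2 is strictly dominated by R4 (Alpha: 10>4, Beta: 9>5, Gamma: 7>3, Delta: 7>5) and is removed.
For Firm A, R4 strictly dominates R3 on the remaining columns (Alpha: 10>9, Beta: 9>2, Gamma: 7>5, Delta: 7>1); eliminate R3.
Firm B's strategy Alpha is strictly dominated by Beta (R1: 12>8, R4: 2>1) and is removed.
For Firm B, Delta strictly dominates Gamma on the remaining rows (R1: 12>1, R4: 12>11); eliminate Gamma.
Among the remaining strategies, none is strictly dominated by another pure strategy of the same player, so the elimination stops.
Surviving strategies — Firm A: {R1, R4}; Firm B: {Beta, Delta}.

Beta, Delta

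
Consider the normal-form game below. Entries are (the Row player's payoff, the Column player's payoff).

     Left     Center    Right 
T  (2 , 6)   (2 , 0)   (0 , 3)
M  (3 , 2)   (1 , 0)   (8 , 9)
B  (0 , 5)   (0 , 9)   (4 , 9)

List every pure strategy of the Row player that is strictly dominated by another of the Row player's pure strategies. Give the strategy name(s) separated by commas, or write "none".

B

Nothing dominates T: M at Center (2>1); B at Left (2>0).
M is not dominated — it holds its own against T at Left (3>2); B at Left (3>0).
B: dominated, since M does at least as well everywhere (Left: 3>0, Center: 1>0, Right: 8>4).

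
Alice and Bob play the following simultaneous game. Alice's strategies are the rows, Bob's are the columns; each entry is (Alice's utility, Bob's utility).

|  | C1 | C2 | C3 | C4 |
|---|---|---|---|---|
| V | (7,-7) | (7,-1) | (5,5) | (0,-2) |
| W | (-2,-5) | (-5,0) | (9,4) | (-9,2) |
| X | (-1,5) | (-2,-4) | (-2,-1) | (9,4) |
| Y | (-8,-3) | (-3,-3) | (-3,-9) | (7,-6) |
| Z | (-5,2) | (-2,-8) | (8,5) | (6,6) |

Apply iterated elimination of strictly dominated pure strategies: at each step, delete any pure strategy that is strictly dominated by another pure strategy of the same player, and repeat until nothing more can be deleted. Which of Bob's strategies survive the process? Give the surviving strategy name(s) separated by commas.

C1, C3, C4

Row Y is eliminated: X beats it against every remaining column (C1: -1>-8, C2: -2>-3, C3: -2>-3, C4: 9>7).
For Bob, C3 strictly dominates C2 on the remaining rows (V: 5>-1, W: 4>0, X: -1>-4, Z: 5>-8); eliminate C2.
Among the remaining strategies, none is strictly dominated by another pure strategy of the same player, so the elimination stops.
Surviving strategies — Alice: {V, W, X, Z}; Bob: {C1, C3, C4}.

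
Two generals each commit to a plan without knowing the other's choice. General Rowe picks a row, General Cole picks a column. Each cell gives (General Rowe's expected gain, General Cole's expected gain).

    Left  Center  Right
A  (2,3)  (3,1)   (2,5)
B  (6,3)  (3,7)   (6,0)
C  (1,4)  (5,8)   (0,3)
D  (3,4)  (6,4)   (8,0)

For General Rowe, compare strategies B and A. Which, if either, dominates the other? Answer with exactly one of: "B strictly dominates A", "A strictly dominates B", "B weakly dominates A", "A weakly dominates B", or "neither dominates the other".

B weakly dominates A

B's payoffs vs A's, by General Cole's action — Left: 6>2, Center: 3=3, Right: 6>2.
B is at least as good everywhere and strictly better somewhere (tied only at Center), so B weakly but not strictly dominates A.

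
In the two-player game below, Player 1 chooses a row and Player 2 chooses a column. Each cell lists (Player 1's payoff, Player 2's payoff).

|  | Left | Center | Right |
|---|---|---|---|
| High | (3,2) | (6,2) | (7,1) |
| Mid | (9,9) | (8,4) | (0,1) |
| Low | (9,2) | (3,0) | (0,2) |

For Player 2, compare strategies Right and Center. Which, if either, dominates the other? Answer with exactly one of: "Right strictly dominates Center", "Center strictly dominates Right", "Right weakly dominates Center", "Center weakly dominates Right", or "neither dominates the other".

Compare Right to Center across each choice by Player 1: High: 1<2, Mid: 1<4, Low: 2>0.
Right does better at Low but worse at High, Mid; neither strategy dominates the other.

neither dominates the other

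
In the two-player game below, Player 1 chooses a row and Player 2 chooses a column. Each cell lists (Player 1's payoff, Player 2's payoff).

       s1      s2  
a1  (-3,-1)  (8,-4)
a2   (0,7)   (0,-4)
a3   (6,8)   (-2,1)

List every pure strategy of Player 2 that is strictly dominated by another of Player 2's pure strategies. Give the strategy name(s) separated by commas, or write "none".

Nothing dominates s1: s2 at a1 (-1>-4).
s2 is strictly dominated by s1 (a1: -1>-4, a2: 7>-4, a3: 8>1).

s2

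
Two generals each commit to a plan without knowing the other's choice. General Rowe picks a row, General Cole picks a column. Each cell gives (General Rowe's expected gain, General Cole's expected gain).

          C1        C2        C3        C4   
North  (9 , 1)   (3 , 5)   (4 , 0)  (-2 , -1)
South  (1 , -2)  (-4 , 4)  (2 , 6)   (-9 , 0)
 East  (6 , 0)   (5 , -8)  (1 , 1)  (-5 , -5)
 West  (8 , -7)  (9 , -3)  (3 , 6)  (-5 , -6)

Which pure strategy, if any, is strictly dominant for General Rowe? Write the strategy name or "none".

North fails to dominate East at C2 (3<5).
South fails to dominate North at C1 (1<9).
East fails to dominate North at C1 (6<9).
West fails to dominate North at C1 (8<9).
No single strategy dominates all the others.

none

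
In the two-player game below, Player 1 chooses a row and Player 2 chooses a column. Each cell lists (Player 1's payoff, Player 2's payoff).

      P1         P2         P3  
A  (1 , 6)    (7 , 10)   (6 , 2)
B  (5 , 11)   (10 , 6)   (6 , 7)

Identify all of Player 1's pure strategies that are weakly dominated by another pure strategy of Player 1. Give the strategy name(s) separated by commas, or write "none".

A

A: dominated, since B does at least as well everywhere (P1: 5>1, P2: 10>7, P3: 6=6).
B: no other strategy beats it everywhere (A at P1 (5>1)).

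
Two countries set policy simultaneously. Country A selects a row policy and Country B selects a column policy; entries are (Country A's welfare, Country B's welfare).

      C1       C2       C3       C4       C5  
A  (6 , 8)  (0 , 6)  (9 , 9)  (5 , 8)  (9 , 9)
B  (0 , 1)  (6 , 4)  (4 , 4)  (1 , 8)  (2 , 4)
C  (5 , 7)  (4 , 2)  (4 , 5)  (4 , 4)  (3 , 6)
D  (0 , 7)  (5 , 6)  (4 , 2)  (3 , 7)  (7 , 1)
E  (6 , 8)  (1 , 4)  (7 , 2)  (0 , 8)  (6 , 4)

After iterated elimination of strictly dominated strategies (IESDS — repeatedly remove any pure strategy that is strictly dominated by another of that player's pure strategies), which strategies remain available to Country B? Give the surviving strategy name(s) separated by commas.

Column C2 is eliminated: C4 beats it against every remaining row (A: 8>6, B: 8>4, C: 4>2, D: 7>6, E: 8>4).
For Country A, A strictly dominates B on the remaining columns (C1: 6>0, C3: 9>4, C4: 5>1, C5: 9>2); eliminate B.
Country A's strategy C is strictly dominated by A (C1: 6>5, C3: 9>4, C4: 5>4, C5: 9>3) and is removed.
Row D is eliminated: A beats it against every remaining column (C1: 6>0, C3: 9>4, C4: 5>3, C5: 9>7).
Among the remaining strategies, none is strictly dominated by another pure strategy of the same player, so the elimination stops.
Surviving strategies — Country A: {A, E}; Country B: {C1, C3, C4, C5}.

C1, C3, C4, C5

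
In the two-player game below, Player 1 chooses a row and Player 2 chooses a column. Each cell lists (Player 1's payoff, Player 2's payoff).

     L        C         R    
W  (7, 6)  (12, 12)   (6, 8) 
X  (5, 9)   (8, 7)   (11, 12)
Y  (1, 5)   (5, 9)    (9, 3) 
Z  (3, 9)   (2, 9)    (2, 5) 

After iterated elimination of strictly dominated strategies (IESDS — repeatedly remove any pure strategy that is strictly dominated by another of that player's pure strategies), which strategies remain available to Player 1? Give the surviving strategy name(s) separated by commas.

Row Y is eliminated: X beats it against every remaining column (L: 5>1, C: 8>5, R: 11>9).
Player 1's strategy Z is strictly dominated by W (L: 7>3, C: 12>2, R: 6>2) and is removed.
For Player 2, R strictly dominates L on the remaining rows (W: 8>6, X: 12>9); eliminate L.
Among the remaining strategies, none is strictly dominated by another pure strategy of the same player, so the elimination stops.
Surviving strategies — Player 1: {W, X}; Player 2: {C, R}.

W, X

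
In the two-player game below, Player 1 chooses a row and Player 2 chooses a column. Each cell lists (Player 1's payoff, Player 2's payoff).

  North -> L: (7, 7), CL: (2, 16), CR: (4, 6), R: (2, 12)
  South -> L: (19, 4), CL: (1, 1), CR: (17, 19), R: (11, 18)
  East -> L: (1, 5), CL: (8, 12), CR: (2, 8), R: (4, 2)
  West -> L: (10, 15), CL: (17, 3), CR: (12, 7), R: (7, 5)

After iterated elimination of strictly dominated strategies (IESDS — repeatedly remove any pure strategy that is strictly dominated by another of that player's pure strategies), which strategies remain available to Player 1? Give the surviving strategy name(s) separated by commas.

South

For Player 1, West strictly dominates North on the remaining columns (L: 10>7, CL: 17>2, CR: 12>4, R: 7>2); eliminate North.
Row East is eliminated: West beats it against every remaining column (L: 10>1, CL: 17>8, CR: 12>2, R: 7>4).
For Player 2, L strictly dominates CL on the remaining rows (South: 4>1, West: 15>3); eliminate CL.
For Player 1, South strictly dominates West on the remaining columns (L: 19>10, CR: 17>12, R: 11>7); eliminate West.
Column L is eliminated: CR beats it against every remaining row (South: 19>4).
Column R is eliminated: CR beats it against every remaining row (South: 19>18).
Among the remaining strategies, none is strictly dominated by another pure strategy of the same player, so the elimination stops.
Surviving strategies — Player 1: {South}; Player 2: {CR}.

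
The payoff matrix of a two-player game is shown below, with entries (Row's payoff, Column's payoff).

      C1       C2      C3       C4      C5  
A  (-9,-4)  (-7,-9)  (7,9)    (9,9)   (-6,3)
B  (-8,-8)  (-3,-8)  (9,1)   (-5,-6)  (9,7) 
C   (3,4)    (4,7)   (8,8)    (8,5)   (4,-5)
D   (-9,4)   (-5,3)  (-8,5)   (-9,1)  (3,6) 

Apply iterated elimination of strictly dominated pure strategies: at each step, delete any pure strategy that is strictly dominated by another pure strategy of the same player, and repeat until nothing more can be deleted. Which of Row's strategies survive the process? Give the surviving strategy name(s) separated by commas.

For Row, B strictly dominates D on the remaining columns (C1: -8>-9, C2: -3>-5, C3: 9>-8, C4: -5>-9, C5: 9>3); eliminate D.
Column C1 is eliminated: C3 beats it against every remaining row (A: 9>-4, B: 1>-8, C: 8>4).
Column's strategy C2 is strictly dominated by C3 (A: 9>-9, B: 1>-8, C: 8>7) and is removed.
Among the remaining strategies, none is strictly dominated by another pure strategy of the same player, so the elimination stops.
Surviving strategies — Row: {A, B, C}; Column: {C3, C4, C5}.

A, B, C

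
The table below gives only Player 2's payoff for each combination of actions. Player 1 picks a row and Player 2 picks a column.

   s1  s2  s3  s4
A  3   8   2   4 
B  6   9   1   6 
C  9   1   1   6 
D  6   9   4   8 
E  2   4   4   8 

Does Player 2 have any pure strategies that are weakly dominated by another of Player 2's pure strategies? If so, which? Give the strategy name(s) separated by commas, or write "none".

Nothing dominates s1: s2 at C (9>1); s3 at A (3>2); s4 at C (9>6).
s2 is not dominated — it holds its own against s1 at A (8>3); s3 at A (8>2); s4 at A (8>4).
s3: dominated, since s2 does at least as well everywhere (A: 8>2, B: 9>1, C: 1=1, D: 9>4, E: 4=4).
s4 is not dominated — it holds its own against s1 at A (4>3); s2 at C (6>1); s3 at A (4>2).

s3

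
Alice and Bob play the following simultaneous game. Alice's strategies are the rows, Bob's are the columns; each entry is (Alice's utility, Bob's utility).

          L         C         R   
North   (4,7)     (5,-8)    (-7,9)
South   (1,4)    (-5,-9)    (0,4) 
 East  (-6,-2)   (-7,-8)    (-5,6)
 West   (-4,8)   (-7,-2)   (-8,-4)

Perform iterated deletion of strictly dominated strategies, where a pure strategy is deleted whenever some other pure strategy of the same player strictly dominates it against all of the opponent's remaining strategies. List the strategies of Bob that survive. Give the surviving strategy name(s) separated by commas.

L, R

Row East is eliminated: South beats it against every remaining column (L: 1>-6, C: -5>-7, R: 0>-5).
Row West is eliminated: North beats it against every remaining column (L: 4>-4, C: 5>-7, R: -7>-8).
Bob's strategy C is strictly dominated by L (North: 7>-8, South: 4>-9) and is removed.
Among the remaining strategies, none is strictly dominated by another pure strategy of the same player, so the elimination stops.
Surviving strategies — Alice: {North, South}; Bob: {L, R}.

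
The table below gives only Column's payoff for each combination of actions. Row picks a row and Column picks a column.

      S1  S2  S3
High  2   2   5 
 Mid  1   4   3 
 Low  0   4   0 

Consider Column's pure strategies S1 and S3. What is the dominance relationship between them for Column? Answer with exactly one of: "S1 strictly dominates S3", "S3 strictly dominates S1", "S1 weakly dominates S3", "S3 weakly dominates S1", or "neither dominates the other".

S3 weakly dominates S1

Compare S1 to S3 across each choice by Row: High: 2<5, Mid: 1<3, Low: 0=0.
S3 is at least as good everywhere and strictly better somewhere (tied at Low), so S3 weakly dominates S1.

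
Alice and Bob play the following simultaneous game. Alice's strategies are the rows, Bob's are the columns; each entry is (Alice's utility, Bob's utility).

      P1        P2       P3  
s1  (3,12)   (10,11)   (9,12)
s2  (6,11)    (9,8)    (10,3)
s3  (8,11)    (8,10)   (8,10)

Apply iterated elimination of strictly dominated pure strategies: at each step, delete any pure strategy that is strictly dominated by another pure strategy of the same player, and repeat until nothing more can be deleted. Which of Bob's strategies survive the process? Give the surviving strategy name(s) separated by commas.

P1

Column P2 is eliminated: P1 beats it against every remaining row (s1: 12>11, s2: 11>8, s3: 11>10).
Alice's strategy s1 is strictly dominated by s2 (P1: 6>3, P3: 10>9) and is removed.
For Bob, P1 strictly dominates P3 on the remaining rows (s2: 11>3, s3: 11>10); eliminate P3.
Alice's strategy s2 is strictly dominated by s3 (P1: 8>6) and is removed.
Among the remaining strategies, none is strictly dominated by another pure strategy of the same player, so the elimination stops.
Surviving strategies — Alice: {s3}; Bob: {P1}.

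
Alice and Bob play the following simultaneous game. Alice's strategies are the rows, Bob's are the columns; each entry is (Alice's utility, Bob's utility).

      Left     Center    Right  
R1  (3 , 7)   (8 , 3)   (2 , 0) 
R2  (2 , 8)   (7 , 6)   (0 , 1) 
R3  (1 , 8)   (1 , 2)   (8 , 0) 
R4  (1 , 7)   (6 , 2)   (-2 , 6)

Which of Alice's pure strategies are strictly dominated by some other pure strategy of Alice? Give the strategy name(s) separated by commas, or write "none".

R2, R4

Nothing dominates R1: R2 at Left (3>2); R3 at Left (3>1); R4 at Left (3>1).
R2: dominated, since R1 does at least as well everywhere (Left: 3>2, Center: 8>7, Right: 2>0).
R3 is not dominated — it holds its own against R1 at Right (8>2); R2 at Right (8>0); R4 at Left (1=1).
R1 strictly dominates R4 — Left: 3>1, Center: 8>6, Right: 2>-2.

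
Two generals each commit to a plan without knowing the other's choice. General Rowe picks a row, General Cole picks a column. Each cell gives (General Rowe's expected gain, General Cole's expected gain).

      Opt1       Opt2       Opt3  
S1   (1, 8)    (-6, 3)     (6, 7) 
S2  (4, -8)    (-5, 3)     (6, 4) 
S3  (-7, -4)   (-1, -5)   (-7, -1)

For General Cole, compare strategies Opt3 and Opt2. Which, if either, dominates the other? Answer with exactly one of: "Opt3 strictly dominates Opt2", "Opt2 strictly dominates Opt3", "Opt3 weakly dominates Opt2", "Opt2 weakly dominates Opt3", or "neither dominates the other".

Opt3 strictly dominates Opt2

Compare Opt3 to Opt2 across each choice by General Rowe: S1: 7>3, S2: 4>3, S3: -1>-5.
Opt3 gives a strictly higher payoff against each choice by General Rowe, so Opt3 strictly dominates Opt2.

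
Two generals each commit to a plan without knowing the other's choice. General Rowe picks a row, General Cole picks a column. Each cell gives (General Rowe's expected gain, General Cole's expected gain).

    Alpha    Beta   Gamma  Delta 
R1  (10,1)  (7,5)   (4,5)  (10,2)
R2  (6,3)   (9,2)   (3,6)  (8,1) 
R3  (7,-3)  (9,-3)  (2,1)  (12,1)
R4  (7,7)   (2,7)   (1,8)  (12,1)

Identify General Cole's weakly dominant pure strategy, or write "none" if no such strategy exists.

Gamma

Gamma vs Alpha: R1: 5>1, R2: 6>3, R3: 1>-3, R4: 8>7.
Gamma vs Beta: R1: 5=5, R2: 6>2, R3: 1>-3, R4: 8>7.
Gamma vs Delta: R1: 5>2, R2: 6>1, R3: 1=1, R4: 8>1.
Gamma is at least as good as every other strategy against every opponent action, so it is weakly dominant.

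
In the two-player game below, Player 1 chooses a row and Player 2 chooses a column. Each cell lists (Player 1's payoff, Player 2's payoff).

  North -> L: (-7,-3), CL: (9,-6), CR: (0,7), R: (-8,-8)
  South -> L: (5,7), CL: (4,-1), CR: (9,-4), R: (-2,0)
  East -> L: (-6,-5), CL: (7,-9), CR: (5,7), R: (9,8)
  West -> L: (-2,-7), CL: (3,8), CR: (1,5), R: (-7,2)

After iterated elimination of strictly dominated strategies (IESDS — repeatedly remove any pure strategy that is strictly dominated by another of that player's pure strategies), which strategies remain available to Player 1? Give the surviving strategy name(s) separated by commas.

Player 1's strategy West is strictly dominated by South (L: 5>-2, CL: 4>3, CR: 9>1, R: -2>-7) and is removed.
For Player 2, L strictly dominates CL on the remaining rows (North: -3>-6, South: 7>-1, East: -5>-9); eliminate CL.
For Player 1, South strictly dominates North on the remaining columns (L: 5>-7, CR: 9>0, R: -2>-8); eliminate North.
Column CR is eliminated: R beats it against every remaining row (South: 0>-4, East: 8>7).
Among the remaining strategies, none is strictly dominated by another pure strategy of the same player, so the elimination stops.
Surviving strategies — Player 1: {South, East}; Player 2: {L, R}.

South, East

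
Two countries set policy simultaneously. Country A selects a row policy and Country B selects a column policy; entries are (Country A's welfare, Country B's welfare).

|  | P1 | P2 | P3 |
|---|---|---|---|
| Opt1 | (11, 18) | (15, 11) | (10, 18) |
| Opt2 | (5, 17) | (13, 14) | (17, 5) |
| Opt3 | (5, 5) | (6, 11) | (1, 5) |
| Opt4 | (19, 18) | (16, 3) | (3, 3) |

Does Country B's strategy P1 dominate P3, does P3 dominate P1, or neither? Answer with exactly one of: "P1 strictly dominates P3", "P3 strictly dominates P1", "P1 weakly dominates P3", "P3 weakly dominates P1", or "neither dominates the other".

P1 weakly dominates P3

P1's payoffs vs P3's, by Country A's action — Opt1: 18=18, Opt2: 17>5, Opt3: 5=5, Opt4: 18>3.
P1 is at least as good everywhere and strictly better somewhere (tied only at Opt1, Opt3), so P1 weakly but not strictly dominates P3.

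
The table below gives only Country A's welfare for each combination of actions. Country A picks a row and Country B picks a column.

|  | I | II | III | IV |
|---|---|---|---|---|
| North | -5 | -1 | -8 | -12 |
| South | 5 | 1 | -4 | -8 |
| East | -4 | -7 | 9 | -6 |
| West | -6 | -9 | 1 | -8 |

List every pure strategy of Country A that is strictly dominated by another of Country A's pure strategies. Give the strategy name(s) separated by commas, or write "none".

North, West

North: dominated, since South does at least as well everywhere (I: 5>-5, II: 1>-1, III: -4>-8, IV: -8>-12).
Nothing dominates South: North at I (5>-5); East at I (5>-4); West at I (5>-6).
East: no other strategy beats it everywhere (North at I (-4>-5); South at III (9>-4); West at I (-4>-6)).
East strictly dominates West — I: -4>-6, II: -7>-9, III: 9>1, IV: -6>-8.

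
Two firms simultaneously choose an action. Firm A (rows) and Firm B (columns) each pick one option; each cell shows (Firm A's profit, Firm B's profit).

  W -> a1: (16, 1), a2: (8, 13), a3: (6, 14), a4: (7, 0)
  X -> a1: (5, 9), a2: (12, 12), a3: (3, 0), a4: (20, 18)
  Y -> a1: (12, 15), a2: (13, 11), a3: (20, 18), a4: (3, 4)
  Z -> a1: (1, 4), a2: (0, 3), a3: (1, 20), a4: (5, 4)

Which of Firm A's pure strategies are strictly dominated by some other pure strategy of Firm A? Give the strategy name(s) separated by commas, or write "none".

Z

W: no other strategy beats it everywhere (X at a1 (16>5); Y at a1 (16>12); Z at a1 (16>1)).
X is not dominated — it holds its own against W at a2 (12>8); Y at a4 (20>3); Z at a1 (5>1).
Y is not dominated — it holds its own against W at a2 (13>8); X at a1 (12>5); Z at a1 (12>1).
Z is strictly dominated by W (a1: 16>1, a2: 8>0, a3: 6>1, a4: 7>5).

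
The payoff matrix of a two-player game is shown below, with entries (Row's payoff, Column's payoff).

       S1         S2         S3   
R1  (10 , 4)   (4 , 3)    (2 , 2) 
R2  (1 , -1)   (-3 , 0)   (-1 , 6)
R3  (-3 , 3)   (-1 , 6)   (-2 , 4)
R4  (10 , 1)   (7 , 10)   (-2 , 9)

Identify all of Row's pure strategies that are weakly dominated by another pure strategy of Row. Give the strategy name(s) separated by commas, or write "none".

R2, R3

R1: no other strategy beats it everywhere (R2 at S1 (10>1); R3 at S1 (10>-3); R4 at S3 (2>-2)).
R2: dominated, since R1 does at least as well everywhere (S1: 10>1, S2: 4>-3, S3: 2>-1).
R3: dominated, since R1 does at least as well everywhere (S1: 10>-3, S2: 4>-1, S3: 2>-2).
R4: no other strategy beats it everywhere (R1 at S2 (7>4); R2 at S1 (10>1); R3 at S1 (10>-3)).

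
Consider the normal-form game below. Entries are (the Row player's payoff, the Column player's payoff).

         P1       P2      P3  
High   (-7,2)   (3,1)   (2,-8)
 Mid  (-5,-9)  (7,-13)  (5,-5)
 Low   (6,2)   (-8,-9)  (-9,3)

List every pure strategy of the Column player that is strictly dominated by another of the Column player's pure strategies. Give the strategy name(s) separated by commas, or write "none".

P2

P1: no other strategy beats it everywhere (P2 at High (2>1); P3 at High (2>-8)).
P2 is strictly dominated by P1 (High: 2>1, Mid: -9>-13, Low: 2>-9).
P3: no other strategy beats it everywhere (P1 at Mid (-5>-9); P2 at Mid (-5>-13)).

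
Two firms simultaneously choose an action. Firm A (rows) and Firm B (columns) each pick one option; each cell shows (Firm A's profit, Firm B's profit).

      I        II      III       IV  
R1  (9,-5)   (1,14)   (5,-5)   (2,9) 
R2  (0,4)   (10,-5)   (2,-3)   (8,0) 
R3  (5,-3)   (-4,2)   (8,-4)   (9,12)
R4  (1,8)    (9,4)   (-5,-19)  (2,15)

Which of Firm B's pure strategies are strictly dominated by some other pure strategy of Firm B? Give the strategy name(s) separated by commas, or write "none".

Nothing dominates I: II at R2 (4>-5); III at R1 (-5=-5); IV at R2 (4>0).
II: no other strategy beats it everywhere (I at R1 (14>-5); III at R1 (14>-5); IV at R1 (14>9)).
III: dominated, since IV does at least as well everywhere (R1: 9>-5, R2: 0>-3, R3: 12>-4, R4: 15>-19).
Nothing dominates IV: I at R1 (9>-5); II at R2 (0>-5); III at R1 (9>-5).

III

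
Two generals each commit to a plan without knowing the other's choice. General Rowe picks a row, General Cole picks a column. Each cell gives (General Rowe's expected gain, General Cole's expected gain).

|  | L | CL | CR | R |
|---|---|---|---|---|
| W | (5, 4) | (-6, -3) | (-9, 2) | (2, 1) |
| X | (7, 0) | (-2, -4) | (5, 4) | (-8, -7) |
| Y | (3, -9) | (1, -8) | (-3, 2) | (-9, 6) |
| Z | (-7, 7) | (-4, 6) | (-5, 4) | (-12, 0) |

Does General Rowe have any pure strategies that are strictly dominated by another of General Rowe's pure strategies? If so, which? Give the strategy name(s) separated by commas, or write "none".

Z

W is not dominated — it holds its own against X at R (2>-8); Y at L (5>3); Z at L (5>-7).
Nothing dominates X: W at L (7>5); Y at L (7>3); Z at L (7>-7).
Y is not dominated — it holds its own against W at CL (1>-6); X at CL (1>-2); Z at L (3>-7).
X strictly dominates Z — L: 7>-7, CL: -2>-4, CR: 5>-5, R: -8>-12.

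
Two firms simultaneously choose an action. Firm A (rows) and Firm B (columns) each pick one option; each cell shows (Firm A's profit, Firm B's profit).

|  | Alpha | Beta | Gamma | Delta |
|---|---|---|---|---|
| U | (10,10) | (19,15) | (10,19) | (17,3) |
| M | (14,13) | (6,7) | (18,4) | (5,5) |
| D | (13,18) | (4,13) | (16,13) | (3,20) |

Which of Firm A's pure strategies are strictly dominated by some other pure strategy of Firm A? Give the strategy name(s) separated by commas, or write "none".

D

U: no other strategy beats it everywhere (M at Beta (19>6); D at Beta (19>4)).
Nothing dominates M: U at Alpha (14>10); D at Alpha (14>13).
D is strictly dominated by M (Alpha: 14>13, Beta: 6>4, Gamma: 18>16, Delta: 5>3).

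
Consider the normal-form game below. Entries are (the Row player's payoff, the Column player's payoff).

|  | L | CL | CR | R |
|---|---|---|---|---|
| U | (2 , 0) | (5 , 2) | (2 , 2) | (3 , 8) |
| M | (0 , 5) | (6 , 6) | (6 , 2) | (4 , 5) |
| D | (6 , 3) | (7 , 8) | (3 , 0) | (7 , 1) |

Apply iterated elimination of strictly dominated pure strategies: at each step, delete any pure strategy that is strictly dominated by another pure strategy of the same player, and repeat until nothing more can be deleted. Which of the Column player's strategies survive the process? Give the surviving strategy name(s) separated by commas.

For the Row player, D strictly dominates U on the remaining columns (L: 6>2, CL: 7>5, CR: 3>2, R: 7>3); eliminate U.
The Column player's strategy L is strictly dominated by CL (M: 6>5, D: 8>3) and is removed.
Column CR is eliminated: CL beats it against every remaining row (M: 6>2, D: 8>0).
For the Row player, D strictly dominates M on the remaining columns (CL: 7>6, R: 7>4); eliminate M.
For the Column player, CL strictly dominates R on the remaining rows (D: 8>1); eliminate R.
Among the remaining strategies, none is strictly dominated by another pure strategy of the same player, so the elimination stops.
Surviving strategies — the Row player: {D}; the Column player: {CL}.

CL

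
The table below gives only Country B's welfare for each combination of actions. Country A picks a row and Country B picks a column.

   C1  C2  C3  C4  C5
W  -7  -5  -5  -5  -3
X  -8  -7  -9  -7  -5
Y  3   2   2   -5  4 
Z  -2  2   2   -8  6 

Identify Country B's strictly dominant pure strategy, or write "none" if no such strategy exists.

C5 vs C1: W: -3>-7, X: -5>-8, Y: 4>3, Z: 6>-2.
C5 vs C2: W: -3>-5, X: -5>-7, Y: 4>2, Z: 6>2.
C5 vs C3: W: -3>-5, X: -5>-9, Y: 4>2, Z: 6>2.
C5 vs C4: W: -3>-5, X: -5>-7, Y: 4>-5, Z: 6>-8.
C5 strictly beats every other strategy against every opponent action, so it is strictly dominant.

C5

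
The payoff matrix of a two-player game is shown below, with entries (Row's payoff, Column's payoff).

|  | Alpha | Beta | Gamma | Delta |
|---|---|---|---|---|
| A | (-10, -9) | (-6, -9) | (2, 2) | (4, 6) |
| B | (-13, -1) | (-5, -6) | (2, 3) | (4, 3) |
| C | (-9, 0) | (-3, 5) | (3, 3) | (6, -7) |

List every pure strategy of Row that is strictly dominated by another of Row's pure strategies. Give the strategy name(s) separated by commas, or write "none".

A, B

A: dominated, since C does at least as well everywhere (Alpha: -9>-10, Beta: -3>-6, Gamma: 3>2, Delta: 6>4).
C strictly dominates B — Alpha: -9>-13, Beta: -3>-5, Gamma: 3>2, Delta: 6>4.
C is not dominated — it holds its own against A at Alpha (-9>-10); B at Alpha (-9>-13).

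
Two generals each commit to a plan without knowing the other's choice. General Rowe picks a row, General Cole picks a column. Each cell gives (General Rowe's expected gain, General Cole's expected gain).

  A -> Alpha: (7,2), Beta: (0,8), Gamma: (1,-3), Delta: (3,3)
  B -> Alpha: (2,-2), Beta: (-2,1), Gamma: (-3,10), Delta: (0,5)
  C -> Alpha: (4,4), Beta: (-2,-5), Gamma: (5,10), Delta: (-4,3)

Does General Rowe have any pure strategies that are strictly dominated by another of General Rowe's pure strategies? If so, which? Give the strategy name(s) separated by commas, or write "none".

A is not dominated — it holds its own against B at Alpha (7>2); C at Alpha (7>4).
B: dominated, since A does at least as well everywhere (Alpha: 7>2, Beta: 0>-2, Gamma: 1>-3, Delta: 3>0).
C: no other strategy beats it everywhere (A at Gamma (5>1); B at Alpha (4>2)).

B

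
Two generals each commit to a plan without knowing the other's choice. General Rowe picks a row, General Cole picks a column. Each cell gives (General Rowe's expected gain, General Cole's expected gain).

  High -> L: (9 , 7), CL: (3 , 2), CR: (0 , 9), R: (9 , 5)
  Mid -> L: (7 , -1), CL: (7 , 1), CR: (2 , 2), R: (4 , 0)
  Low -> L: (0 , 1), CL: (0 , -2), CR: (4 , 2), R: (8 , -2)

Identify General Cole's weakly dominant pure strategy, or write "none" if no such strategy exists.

CR vs L: High: 9>7, Mid: 2>-1, Low: 2>1.
CR vs CL: High: 9>2, Mid: 2>1, Low: 2>-2.
CR vs R: High: 9>5, Mid: 2>0, Low: 2>-2.
CR is at least as good as every other strategy against every opponent action, so it is weakly dominant.

CR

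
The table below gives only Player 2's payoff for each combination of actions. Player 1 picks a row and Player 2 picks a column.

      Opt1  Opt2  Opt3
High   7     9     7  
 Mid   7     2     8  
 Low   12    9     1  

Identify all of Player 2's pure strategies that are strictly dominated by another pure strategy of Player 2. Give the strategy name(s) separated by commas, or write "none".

none

Nothing dominates Opt1: Opt2 at Mid (7>2); Opt3 at High (7=7).
Opt2 is not dominated — it holds its own against Opt1 at High (9>7); Opt3 at High (9>7).
Opt3: no other strategy beats it everywhere (Opt1 at High (7=7); Opt2 at Mid (8>2)).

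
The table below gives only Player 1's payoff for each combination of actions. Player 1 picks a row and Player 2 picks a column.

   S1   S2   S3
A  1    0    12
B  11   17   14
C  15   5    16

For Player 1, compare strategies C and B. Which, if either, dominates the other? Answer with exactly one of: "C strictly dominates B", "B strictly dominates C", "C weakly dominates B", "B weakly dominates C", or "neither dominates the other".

Compare C to B across each choice by Player 2: S1: 15>11, S2: 5<17, S3: 16>14.
C does better at S1, S3 but worse at S2; neither strategy dominates the other.

neither dominates the other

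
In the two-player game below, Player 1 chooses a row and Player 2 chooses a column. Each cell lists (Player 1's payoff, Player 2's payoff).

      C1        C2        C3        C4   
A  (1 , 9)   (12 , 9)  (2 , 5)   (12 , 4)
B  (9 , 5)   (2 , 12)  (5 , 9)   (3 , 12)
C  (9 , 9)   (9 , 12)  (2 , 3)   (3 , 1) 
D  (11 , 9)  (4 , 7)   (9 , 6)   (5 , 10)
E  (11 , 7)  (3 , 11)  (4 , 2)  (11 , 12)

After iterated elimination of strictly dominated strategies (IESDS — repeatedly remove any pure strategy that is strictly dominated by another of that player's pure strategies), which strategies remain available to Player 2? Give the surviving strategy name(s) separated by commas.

C1, C2, C4

For Player 1, D strictly dominates B on the remaining columns (C1: 11>9, C2: 4>2, C3: 9>5, C4: 5>3); eliminate B.
Player 2's strategy C3 is strictly dominated by C1 (A: 9>5, C: 9>3, D: 9>6, E: 7>2) and is removed.
Among the remaining strategies, none is strictly dominated by another pure strategy of the same player, so the elimination stops.
Surviving strategies — Player 1: {A, C, D, E}; Player 2: {C1, C2, C4}.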